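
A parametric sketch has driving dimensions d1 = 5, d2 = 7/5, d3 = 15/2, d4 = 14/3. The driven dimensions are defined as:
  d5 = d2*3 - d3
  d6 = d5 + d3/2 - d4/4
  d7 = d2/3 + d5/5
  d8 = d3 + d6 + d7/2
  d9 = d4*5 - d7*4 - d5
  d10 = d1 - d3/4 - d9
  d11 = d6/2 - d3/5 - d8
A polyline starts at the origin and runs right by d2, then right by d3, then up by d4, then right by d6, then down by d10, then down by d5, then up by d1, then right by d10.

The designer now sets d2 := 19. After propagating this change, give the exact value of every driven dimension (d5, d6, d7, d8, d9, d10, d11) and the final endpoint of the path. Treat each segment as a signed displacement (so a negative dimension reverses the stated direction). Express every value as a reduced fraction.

Apply edit: d2 := 19
  d5 = d2*3 - d3 = 99/2
  d6 = d5 + d3/2 - d4/4 = 625/12
  d7 = d2/3 + d5/5 = 487/30
  d8 = d3 + d6 + d7/2 = 677/10
  d9 = d4*5 - d7*4 - d5 = -911/10
  d10 = d1 - d3/4 - d9 = 3769/40
  d11 = d6/2 - d3/5 - d8 = -5179/120
Walk from origin (0, 0):
  seg 1: right by d2 = 19 → (19, 0)
  seg 2: right by d3 = 15/2 → (53/2, 0)
  seg 3: up by d4 = 14/3 → (53/2, 14/3)
  seg 4: right by d6 = 625/12 → (943/12, 14/3)
  seg 5: down by d10 = 3769/40 → (943/12, -10747/120)
  seg 6: down by d5 = 99/2 → (943/12, -16687/120)
  seg 7: up by d1 = 5 → (943/12, -16087/120)
  seg 8: right by d10 = 3769/40 → (20737/120, -16087/120)

d5 = 99/2
d6 = 625/12
d7 = 487/30
d8 = 677/10
d9 = -911/10
d10 = 3769/40
d11 = -5179/120
endpoint = (20737/120, -16087/120)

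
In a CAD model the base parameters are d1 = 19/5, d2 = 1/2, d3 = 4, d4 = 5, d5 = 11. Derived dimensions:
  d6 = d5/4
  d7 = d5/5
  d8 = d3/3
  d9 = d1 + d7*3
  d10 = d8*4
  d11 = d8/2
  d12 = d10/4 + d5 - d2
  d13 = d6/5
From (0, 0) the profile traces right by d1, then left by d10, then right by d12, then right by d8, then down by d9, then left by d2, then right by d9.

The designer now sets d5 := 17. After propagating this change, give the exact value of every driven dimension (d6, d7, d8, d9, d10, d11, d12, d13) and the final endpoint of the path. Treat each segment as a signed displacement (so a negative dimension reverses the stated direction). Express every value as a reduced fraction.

d6 = 17/4
d7 = 17/5
d8 = 4/3
d9 = 14
d10 = 16/3
d11 = 2/3
d12 = 107/6
d13 = 17/20
endpoint = (467/15, -14)

Apply edit: d5 := 17
  d6 = d5/4 = 17/4
  d7 = d5/5 = 17/5
  d8 = d3/3 = 4/3
  d9 = d1 + d7*3 = 14
  d10 = d8*4 = 16/3
  d11 = d8/2 = 2/3
  d12 = d10/4 + d5 - d2 = 107/6
  d13 = d6/5 = 17/20
Walk from origin (0, 0):
  seg 1: right by d1 = 19/5 → (19/5, 0)
  seg 2: left by d10 = 16/3 → (-23/15, 0)
  seg 3: right by d12 = 107/6 → (163/10, 0)
  seg 4: right by d8 = 4/3 → (529/30, 0)
  seg 5: down by d9 = 14 → (529/30, -14)
  seg 6: left by d2 = 1/2 → (257/15, -14)
  seg 7: right by d9 = 14 → (467/15, -14)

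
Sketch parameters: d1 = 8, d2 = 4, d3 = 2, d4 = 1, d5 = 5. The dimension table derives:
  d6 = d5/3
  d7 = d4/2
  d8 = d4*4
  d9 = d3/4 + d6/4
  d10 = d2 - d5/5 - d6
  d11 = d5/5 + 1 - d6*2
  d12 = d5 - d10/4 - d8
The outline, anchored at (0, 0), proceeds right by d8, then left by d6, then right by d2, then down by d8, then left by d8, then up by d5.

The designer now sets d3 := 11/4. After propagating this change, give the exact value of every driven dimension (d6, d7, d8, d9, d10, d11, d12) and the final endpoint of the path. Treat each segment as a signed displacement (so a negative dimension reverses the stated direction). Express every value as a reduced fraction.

Apply edit: d3 := 11/4
  d6 = d5/3 = 5/3
  d7 = d4/2 = 1/2
  d8 = d4*4 = 4
  d9 = d3/4 + d6/4 = 53/48
  d10 = d2 - d5/5 - d6 = 4/3
  d11 = d5/5 + 1 - d6*2 = -4/3
  d12 = d5 - d10/4 - d8 = 2/3
Walk from origin (0, 0):
  seg 1: right by d8 = 4 → (4, 0)
  seg 2: left by d6 = 5/3 → (7/3, 0)
  seg 3: right by d2 = 4 → (19/3, 0)
  seg 4: down by d8 = 4 → (19/3, -4)
  seg 5: left by d8 = 4 → (7/3, -4)
  seg 6: up by d5 = 5 → (7/3, 1)

d6 = 5/3
d7 = 1/2
d8 = 4
d9 = 53/48
d10 = 4/3
d11 = -4/3
d12 = 2/3
endpoint = (7/3, 1)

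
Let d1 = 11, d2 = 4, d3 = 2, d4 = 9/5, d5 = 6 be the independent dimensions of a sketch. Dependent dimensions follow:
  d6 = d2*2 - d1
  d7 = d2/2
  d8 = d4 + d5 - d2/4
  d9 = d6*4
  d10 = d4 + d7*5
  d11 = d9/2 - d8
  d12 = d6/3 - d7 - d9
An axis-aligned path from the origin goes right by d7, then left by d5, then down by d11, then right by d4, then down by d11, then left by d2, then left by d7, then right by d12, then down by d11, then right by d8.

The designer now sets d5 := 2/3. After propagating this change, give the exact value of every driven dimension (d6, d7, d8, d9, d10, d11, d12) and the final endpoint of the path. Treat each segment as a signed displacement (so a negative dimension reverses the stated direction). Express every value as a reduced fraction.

d6 = -3
d7 = 2
d8 = 22/15
d9 = -12
d10 = 59/5
d11 = -112/15
d12 = 9
endpoint = (38/5, 112/5)

Apply edit: d5 := 2/3
  d6 = d2*2 - d1 = -3
  d7 = d2/2 = 2
  d8 = d4 + d5 - d2/4 = 22/15
  d9 = d6*4 = -12
  d10 = d4 + d7*5 = 59/5
  d11 = d9/2 - d8 = -112/15
  d12 = d6/3 - d7 - d9 = 9
Walk from origin (0, 0):
  seg 1: right by d7 = 2 → (2, 0)
  seg 2: left by d5 = 2/3 → (4/3, 0)
  seg 3: down by d11 = -112/15 → (4/3, 112/15)
  seg 4: right by d4 = 9/5 → (47/15, 112/15)
  seg 5: down by d11 = -112/15 → (47/15, 224/15)
  seg 6: left by d2 = 4 → (-13/15, 224/15)
  seg 7: left by d7 = 2 → (-43/15, 224/15)
  seg 8: right by d12 = 9 → (92/15, 224/15)
  seg 9: down by d11 = -112/15 → (92/15, 112/5)
  seg 10: right by d8 = 22/15 → (38/5, 112/5)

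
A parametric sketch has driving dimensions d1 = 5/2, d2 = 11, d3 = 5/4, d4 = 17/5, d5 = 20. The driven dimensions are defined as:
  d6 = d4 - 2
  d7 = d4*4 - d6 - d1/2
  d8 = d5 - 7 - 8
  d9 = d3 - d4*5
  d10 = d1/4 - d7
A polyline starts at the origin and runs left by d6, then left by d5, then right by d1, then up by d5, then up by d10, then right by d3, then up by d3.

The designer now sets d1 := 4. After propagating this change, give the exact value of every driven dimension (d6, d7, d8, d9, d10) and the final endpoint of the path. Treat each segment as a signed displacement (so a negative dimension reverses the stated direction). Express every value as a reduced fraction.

d6 = 7/5
d7 = 51/5
d8 = 5
d9 = -63/4
d10 = -46/5
endpoint = (-323/20, 241/20)

Apply edit: d1 := 4
  d6 = d4 - 2 = 7/5
  d7 = d4*4 - d6 - d1/2 = 51/5
  d8 = d5 - 7 - 8 = 5
  d9 = d3 - d4*5 = -63/4
  d10 = d1/4 - d7 = -46/5
Walk from origin (0, 0):
  seg 1: left by d6 = 7/5 → (-7/5, 0)
  seg 2: left by d5 = 20 → (-107/5, 0)
  seg 3: right by d1 = 4 → (-87/5, 0)
  seg 4: up by d5 = 20 → (-87/5, 20)
  seg 5: up by d10 = -46/5 → (-87/5, 54/5)
  seg 6: right by d3 = 5/4 → (-323/20, 54/5)
  seg 7: up by d3 = 5/4 → (-323/20, 241/20)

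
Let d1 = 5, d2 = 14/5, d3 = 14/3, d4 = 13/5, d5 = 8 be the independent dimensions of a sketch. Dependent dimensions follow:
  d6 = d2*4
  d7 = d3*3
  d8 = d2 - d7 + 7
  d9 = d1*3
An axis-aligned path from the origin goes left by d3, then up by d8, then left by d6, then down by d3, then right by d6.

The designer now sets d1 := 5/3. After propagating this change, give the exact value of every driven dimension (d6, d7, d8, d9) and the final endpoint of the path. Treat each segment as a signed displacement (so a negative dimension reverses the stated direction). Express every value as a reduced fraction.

d6 = 56/5
d7 = 14
d8 = -21/5
d9 = 5
endpoint = (-14/3, -133/15)

Apply edit: d1 := 5/3
  d6 = d2*4 = 56/5
  d7 = d3*3 = 14
  d8 = d2 - d7 + 7 = -21/5
  d9 = d1*3 = 5
Walk from origin (0, 0):
  seg 1: left by d3 = 14/3 → (-14/3, 0)
  seg 2: up by d8 = -21/5 → (-14/3, -21/5)
  seg 3: left by d6 = 56/5 → (-238/15, -21/5)
  seg 4: down by d3 = 14/3 → (-238/15, -133/15)
  seg 5: right by d6 = 56/5 → (-14/3, -133/15)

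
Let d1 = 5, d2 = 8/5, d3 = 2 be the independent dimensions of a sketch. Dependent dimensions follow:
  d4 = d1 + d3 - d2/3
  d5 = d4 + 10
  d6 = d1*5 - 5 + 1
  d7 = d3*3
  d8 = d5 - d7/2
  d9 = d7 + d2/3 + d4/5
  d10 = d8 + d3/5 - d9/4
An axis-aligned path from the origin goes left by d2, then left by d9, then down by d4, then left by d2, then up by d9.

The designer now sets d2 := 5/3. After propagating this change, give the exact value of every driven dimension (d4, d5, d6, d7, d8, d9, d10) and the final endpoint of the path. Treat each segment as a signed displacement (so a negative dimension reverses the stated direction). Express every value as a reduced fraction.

d4 = 58/9
d5 = 148/9
d6 = 21
d7 = 6
d8 = 121/9
d9 = 353/45
d10 = 713/60
endpoint = (-503/45, 7/5)

Apply edit: d2 := 5/3
  d4 = d1 + d3 - d2/3 = 58/9
  d5 = d4 + 10 = 148/9
  d6 = d1*5 - 5 + 1 = 21
  d7 = d3*3 = 6
  d8 = d5 - d7/2 = 121/9
  d9 = d7 + d2/3 + d4/5 = 353/45
  d10 = d8 + d3/5 - d9/4 = 713/60
Walk from origin (0, 0):
  seg 1: left by d2 = 5/3 → (-5/3, 0)
  seg 2: left by d9 = 353/45 → (-428/45, 0)
  seg 3: down by d4 = 58/9 → (-428/45, -58/9)
  seg 4: left by d2 = 5/3 → (-503/45, -58/9)
  seg 5: up by d9 = 353/45 → (-503/45, 7/5)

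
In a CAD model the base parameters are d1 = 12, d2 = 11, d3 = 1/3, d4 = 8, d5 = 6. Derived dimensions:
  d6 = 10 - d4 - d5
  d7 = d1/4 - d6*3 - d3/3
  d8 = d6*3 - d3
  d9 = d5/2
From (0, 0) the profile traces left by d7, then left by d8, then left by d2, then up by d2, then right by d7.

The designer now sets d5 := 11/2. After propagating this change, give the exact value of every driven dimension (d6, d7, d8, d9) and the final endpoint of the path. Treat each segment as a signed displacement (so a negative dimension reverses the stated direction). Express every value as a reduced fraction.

d6 = -7/2
d7 = 241/18
d8 = -65/6
d9 = 11/4
endpoint = (-1/6, 11)

Apply edit: d5 := 11/2
  d6 = 10 - d4 - d5 = -7/2
  d7 = d1/4 - d6*3 - d3/3 = 241/18
  d8 = d6*3 - d3 = -65/6
  d9 = d5/2 = 11/4
Walk from origin (0, 0):
  seg 1: left by d7 = 241/18 → (-241/18, 0)
  seg 2: left by d8 = -65/6 → (-23/9, 0)
  seg 3: left by d2 = 11 → (-122/9, 0)
  seg 4: up by d2 = 11 → (-122/9, 11)
  seg 5: right by d7 = 241/18 → (-1/6, 11)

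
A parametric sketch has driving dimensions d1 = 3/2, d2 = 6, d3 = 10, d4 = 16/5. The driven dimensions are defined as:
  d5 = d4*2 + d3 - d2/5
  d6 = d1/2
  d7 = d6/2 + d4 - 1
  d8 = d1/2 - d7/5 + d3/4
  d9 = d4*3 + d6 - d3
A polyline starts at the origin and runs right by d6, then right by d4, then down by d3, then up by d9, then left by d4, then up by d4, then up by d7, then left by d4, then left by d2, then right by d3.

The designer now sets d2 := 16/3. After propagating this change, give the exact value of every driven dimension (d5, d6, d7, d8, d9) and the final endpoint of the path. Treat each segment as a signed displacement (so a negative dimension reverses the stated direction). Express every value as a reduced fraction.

Apply edit: d2 := 16/3
  d5 = d4*2 + d3 - d2/5 = 46/3
  d6 = d1/2 = 3/4
  d7 = d6/2 + d4 - 1 = 103/40
  d8 = d1/2 - d7/5 + d3/4 = 547/200
  d9 = d4*3 + d6 - d3 = 7/20
Walk from origin (0, 0):
  seg 1: right by d6 = 3/4 → (3/4, 0)
  seg 2: right by d4 = 16/5 → (79/20, 0)
  seg 3: down by d3 = 10 → (79/20, -10)
  seg 4: up by d9 = 7/20 → (79/20, -193/20)
  seg 5: left by d4 = 16/5 → (3/4, -193/20)
  seg 6: up by d4 = 16/5 → (3/4, -129/20)
  seg 7: up by d7 = 103/40 → (3/4, -31/8)
  seg 8: left by d4 = 16/5 → (-49/20, -31/8)
  seg 9: left by d2 = 16/3 → (-467/60, -31/8)
  seg 10: right by d3 = 10 → (133/60, -31/8)

d5 = 46/3
d6 = 3/4
d7 = 103/40
d8 = 547/200
d9 = 7/20
endpoint = (133/60, -31/8)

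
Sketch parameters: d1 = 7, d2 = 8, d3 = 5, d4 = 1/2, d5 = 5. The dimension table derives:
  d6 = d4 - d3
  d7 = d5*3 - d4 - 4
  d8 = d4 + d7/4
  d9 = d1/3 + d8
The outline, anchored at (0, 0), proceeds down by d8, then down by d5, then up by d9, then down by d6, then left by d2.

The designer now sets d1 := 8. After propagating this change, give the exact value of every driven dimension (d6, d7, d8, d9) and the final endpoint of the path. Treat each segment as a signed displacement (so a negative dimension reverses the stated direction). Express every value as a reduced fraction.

Apply edit: d1 := 8
  d6 = d4 - d3 = -9/2
  d7 = d5*3 - d4 - 4 = 21/2
  d8 = d4 + d7/4 = 25/8
  d9 = d1/3 + d8 = 139/24
Walk from origin (0, 0):
  seg 1: down by d8 = 25/8 → (0, -25/8)
  seg 2: down by d5 = 5 → (0, -65/8)
  seg 3: up by d9 = 139/24 → (0, -7/3)
  seg 4: down by d6 = -9/2 → (0, 13/6)
  seg 5: left by d2 = 8 → (-8, 13/6)

d6 = -9/2
d7 = 21/2
d8 = 25/8
d9 = 139/24
endpoint = (-8, 13/6)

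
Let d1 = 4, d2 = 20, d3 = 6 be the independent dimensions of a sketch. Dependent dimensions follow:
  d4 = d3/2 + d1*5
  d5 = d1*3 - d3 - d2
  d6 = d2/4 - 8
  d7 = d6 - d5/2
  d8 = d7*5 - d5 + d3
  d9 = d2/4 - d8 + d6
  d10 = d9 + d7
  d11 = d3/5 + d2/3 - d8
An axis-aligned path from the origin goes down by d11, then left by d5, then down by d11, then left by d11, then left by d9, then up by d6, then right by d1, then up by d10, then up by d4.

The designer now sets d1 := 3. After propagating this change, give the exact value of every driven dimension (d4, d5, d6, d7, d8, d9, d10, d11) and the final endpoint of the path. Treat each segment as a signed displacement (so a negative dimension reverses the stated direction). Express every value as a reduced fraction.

Apply edit: d1 := 3
  d4 = d3/2 + d1*5 = 18
  d5 = d1*3 - d3 - d2 = -17
  d6 = d2/4 - 8 = -3
  d7 = d6 - d5/2 = 11/2
  d8 = d7*5 - d5 + d3 = 101/2
  d9 = d2/4 - d8 + d6 = -97/2
  d10 = d9 + d7 = -43
  d11 = d3/5 + d2/3 - d8 = -1279/30
Walk from origin (0, 0):
  seg 1: down by d11 = -1279/30 → (0, 1279/30)
  seg 2: left by d5 = -17 → (17, 1279/30)
  seg 3: down by d11 = -1279/30 → (17, 1279/15)
  seg 4: left by d11 = -1279/30 → (1789/30, 1279/15)
  seg 5: left by d9 = -97/2 → (1622/15, 1279/15)
  seg 6: up by d6 = -3 → (1622/15, 1234/15)
  seg 7: right by d1 = 3 → (1667/15, 1234/15)
  seg 8: up by d10 = -43 → (1667/15, 589/15)
  seg 9: up by d4 = 18 → (1667/15, 859/15)

d4 = 18
d5 = -17
d6 = -3
d7 = 11/2
d8 = 101/2
d9 = -97/2
d10 = -43
d11 = -1279/30
endpoint = (1667/15, 859/15)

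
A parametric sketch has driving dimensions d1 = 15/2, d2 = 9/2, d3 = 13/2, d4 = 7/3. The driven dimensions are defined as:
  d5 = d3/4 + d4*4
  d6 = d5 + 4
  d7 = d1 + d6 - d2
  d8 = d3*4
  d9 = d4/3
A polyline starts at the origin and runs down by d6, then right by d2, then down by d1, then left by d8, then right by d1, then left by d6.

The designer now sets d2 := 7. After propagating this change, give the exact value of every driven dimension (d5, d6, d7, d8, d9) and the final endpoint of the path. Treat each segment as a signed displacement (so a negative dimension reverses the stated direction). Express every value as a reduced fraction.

d5 = 263/24
d6 = 359/24
d7 = 371/24
d8 = 26
d9 = 7/9
endpoint = (-635/24, -539/24)

Apply edit: d2 := 7
  d5 = d3/4 + d4*4 = 263/24
  d6 = d5 + 4 = 359/24
  d7 = d1 + d6 - d2 = 371/24
  d8 = d3*4 = 26
  d9 = d4/3 = 7/9
Walk from origin (0, 0):
  seg 1: down by d6 = 359/24 → (0, -359/24)
  seg 2: right by d2 = 7 → (7, -359/24)
  seg 3: down by d1 = 15/2 → (7, -539/24)
  seg 4: left by d8 = 26 → (-19, -539/24)
  seg 5: right by d1 = 15/2 → (-23/2, -539/24)
  seg 6: left by d6 = 359/24 → (-635/24, -539/24)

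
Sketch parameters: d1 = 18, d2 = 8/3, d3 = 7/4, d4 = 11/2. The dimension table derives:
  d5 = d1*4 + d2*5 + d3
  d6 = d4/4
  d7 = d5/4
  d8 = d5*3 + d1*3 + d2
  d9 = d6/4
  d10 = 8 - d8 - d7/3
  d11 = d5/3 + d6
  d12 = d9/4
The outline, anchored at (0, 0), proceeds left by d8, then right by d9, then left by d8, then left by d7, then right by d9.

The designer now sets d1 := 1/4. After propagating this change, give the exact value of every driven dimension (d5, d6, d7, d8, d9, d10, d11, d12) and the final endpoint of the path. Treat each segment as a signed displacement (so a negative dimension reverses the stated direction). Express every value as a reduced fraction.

Apply edit: d1 := 1/4
  d5 = d1*4 + d2*5 + d3 = 193/12
  d6 = d4/4 = 11/8
  d7 = d5/4 = 193/48
  d8 = d5*3 + d1*3 + d2 = 155/3
  d9 = d6/4 = 11/32
  d10 = 8 - d8 - d7/3 = -6481/144
  d11 = d5/3 + d6 = 485/72
  d12 = d9/4 = 11/128
Walk from origin (0, 0):
  seg 1: left by d8 = 155/3 → (-155/3, 0)
  seg 2: right by d9 = 11/32 → (-4927/96, 0)
  seg 3: left by d8 = 155/3 → (-9887/96, 0)
  seg 4: left by d7 = 193/48 → (-10273/96, 0)
  seg 5: right by d9 = 11/32 → (-320/3, 0)

d5 = 193/12
d6 = 11/8
d7 = 193/48
d8 = 155/3
d9 = 11/32
d10 = -6481/144
d11 = 485/72
d12 = 11/128
endpoint = (-320/3, 0)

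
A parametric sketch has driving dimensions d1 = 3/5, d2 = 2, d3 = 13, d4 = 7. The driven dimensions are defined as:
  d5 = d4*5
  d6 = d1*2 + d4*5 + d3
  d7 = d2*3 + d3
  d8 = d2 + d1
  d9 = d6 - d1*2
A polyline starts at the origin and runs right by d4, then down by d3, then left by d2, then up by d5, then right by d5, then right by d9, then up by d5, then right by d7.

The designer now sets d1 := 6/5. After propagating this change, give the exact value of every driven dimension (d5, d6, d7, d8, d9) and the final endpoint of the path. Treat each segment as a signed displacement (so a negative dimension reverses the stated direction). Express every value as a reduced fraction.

d5 = 35
d6 = 252/5
d7 = 19
d8 = 16/5
d9 = 48
endpoint = (107, 57)

Apply edit: d1 := 6/5
  d5 = d4*5 = 35
  d6 = d1*2 + d4*5 + d3 = 252/5
  d7 = d2*3 + d3 = 19
  d8 = d2 + d1 = 16/5
  d9 = d6 - d1*2 = 48
Walk from origin (0, 0):
  seg 1: right by d4 = 7 → (7, 0)
  seg 2: down by d3 = 13 → (7, -13)
  seg 3: left by d2 = 2 → (5, -13)
  seg 4: up by d5 = 35 → (5, 22)
  seg 5: right by d5 = 35 → (40, 22)
  seg 6: right by d9 = 48 → (88, 22)
  seg 7: up by d5 = 35 → (88, 57)
  seg 8: right by d7 = 19 → (107, 57)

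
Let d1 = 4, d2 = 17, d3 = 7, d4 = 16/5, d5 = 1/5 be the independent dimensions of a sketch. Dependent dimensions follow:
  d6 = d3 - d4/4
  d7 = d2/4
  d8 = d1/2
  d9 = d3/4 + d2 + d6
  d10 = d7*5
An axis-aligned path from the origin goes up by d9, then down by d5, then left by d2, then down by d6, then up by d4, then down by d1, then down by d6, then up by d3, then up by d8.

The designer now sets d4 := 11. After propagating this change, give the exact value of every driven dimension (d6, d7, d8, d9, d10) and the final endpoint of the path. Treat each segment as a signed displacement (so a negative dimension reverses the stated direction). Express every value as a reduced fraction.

Apply edit: d4 := 11
  d6 = d3 - d4/4 = 17/4
  d7 = d2/4 = 17/4
  d8 = d1/2 = 2
  d9 = d3/4 + d2 + d6 = 23
  d10 = d7*5 = 85/4
Walk from origin (0, 0):
  seg 1: up by d9 = 23 → (0, 23)
  seg 2: down by d5 = 1/5 → (0, 114/5)
  seg 3: left by d2 = 17 → (-17, 114/5)
  seg 4: down by d6 = 17/4 → (-17, 371/20)
  seg 5: up by d4 = 11 → (-17, 591/20)
  seg 6: down by d1 = 4 → (-17, 511/20)
  seg 7: down by d6 = 17/4 → (-17, 213/10)
  seg 8: up by d3 = 7 → (-17, 283/10)
  seg 9: up by d8 = 2 → (-17, 303/10)

d6 = 17/4
d7 = 17/4
d8 = 2
d9 = 23
d10 = 85/4
endpoint = (-17, 303/10)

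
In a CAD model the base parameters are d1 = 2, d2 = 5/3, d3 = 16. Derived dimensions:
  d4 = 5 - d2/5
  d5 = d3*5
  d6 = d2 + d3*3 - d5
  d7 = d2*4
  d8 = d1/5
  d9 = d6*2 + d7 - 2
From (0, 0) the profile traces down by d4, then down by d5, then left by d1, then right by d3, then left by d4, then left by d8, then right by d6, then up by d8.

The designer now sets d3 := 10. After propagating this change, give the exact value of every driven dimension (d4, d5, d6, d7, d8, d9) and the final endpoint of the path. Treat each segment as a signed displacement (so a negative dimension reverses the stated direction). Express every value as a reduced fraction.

d4 = 14/3
d5 = 50
d6 = -55/3
d7 = 20/3
d8 = 2/5
d9 = -32
endpoint = (-77/5, -814/15)

Apply edit: d3 := 10
  d4 = 5 - d2/5 = 14/3
  d5 = d3*5 = 50
  d6 = d2 + d3*3 - d5 = -55/3
  d7 = d2*4 = 20/3
  d8 = d1/5 = 2/5
  d9 = d6*2 + d7 - 2 = -32
Walk from origin (0, 0):
  seg 1: down by d4 = 14/3 → (0, -14/3)
  seg 2: down by d5 = 50 → (0, -164/3)
  seg 3: left by d1 = 2 → (-2, -164/3)
  seg 4: right by d3 = 10 → (8, -164/3)
  seg 5: left by d4 = 14/3 → (10/3, -164/3)
  seg 6: left by d8 = 2/5 → (44/15, -164/3)
  seg 7: right by d6 = -55/3 → (-77/5, -164/3)
  seg 8: up by d8 = 2/5 → (-77/5, -814/15)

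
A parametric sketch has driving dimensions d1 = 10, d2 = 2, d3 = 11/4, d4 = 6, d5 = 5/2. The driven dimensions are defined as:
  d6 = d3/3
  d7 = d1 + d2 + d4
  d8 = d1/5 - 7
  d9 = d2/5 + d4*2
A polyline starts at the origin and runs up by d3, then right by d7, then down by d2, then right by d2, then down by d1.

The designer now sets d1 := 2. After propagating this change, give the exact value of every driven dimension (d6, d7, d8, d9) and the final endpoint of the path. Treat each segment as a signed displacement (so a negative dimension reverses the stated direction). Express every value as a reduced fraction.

d6 = 11/12
d7 = 10
d8 = -33/5
d9 = 62/5
endpoint = (12, -5/4)

Apply edit: d1 := 2
  d6 = d3/3 = 11/12
  d7 = d1 + d2 + d4 = 10
  d8 = d1/5 - 7 = -33/5
  d9 = d2/5 + d4*2 = 62/5
Walk from origin (0, 0):
  seg 1: up by d3 = 11/4 → (0, 11/4)
  seg 2: right by d7 = 10 → (10, 11/4)
  seg 3: down by d2 = 2 → (10, 3/4)
  seg 4: right by d2 = 2 → (12, 3/4)
  seg 5: down by d1 = 2 → (12, -5/4)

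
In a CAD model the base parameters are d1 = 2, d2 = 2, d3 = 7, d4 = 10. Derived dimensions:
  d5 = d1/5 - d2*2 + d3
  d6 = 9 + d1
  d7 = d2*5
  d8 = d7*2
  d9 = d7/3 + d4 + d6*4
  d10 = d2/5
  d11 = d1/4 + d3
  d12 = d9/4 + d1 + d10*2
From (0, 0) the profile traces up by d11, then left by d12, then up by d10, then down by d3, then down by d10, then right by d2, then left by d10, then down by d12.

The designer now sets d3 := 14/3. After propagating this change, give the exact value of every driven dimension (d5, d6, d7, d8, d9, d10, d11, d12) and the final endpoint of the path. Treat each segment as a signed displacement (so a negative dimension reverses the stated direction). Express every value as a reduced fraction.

Apply edit: d3 := 14/3
  d5 = d1/5 - d2*2 + d3 = 16/15
  d6 = 9 + d1 = 11
  d7 = d2*5 = 10
  d8 = d7*2 = 20
  d9 = d7/3 + d4 + d6*4 = 172/3
  d10 = d2/5 = 2/5
  d11 = d1/4 + d3 = 31/6
  d12 = d9/4 + d1 + d10*2 = 257/15
Walk from origin (0, 0):
  seg 1: up by d11 = 31/6 → (0, 31/6)
  seg 2: left by d12 = 257/15 → (-257/15, 31/6)
  seg 3: up by d10 = 2/5 → (-257/15, 167/30)
  seg 4: down by d3 = 14/3 → (-257/15, 9/10)
  seg 5: down by d10 = 2/5 → (-257/15, 1/2)
  seg 6: right by d2 = 2 → (-227/15, 1/2)
  seg 7: left by d10 = 2/5 → (-233/15, 1/2)
  seg 8: down by d12 = 257/15 → (-233/15, -499/30)

d5 = 16/15
d6 = 11
d7 = 10
d8 = 20
d9 = 172/3
d10 = 2/5
d11 = 31/6
d12 = 257/15
endpoint = (-233/15, -499/30)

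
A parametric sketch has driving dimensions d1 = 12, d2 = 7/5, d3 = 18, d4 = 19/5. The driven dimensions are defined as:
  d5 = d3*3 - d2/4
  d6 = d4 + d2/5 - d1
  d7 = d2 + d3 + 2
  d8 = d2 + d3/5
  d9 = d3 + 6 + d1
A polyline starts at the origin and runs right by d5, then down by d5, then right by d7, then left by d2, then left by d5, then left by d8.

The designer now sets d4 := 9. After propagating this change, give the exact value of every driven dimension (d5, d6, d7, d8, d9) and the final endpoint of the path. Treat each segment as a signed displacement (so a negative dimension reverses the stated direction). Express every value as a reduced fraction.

Apply edit: d4 := 9
  d5 = d3*3 - d2/4 = 1073/20
  d6 = d4 + d2/5 - d1 = -68/25
  d7 = d2 + d3 + 2 = 107/5
  d8 = d2 + d3/5 = 5
  d9 = d3 + 6 + d1 = 36
Walk from origin (0, 0):
  seg 1: right by d5 = 1073/20 → (1073/20, 0)
  seg 2: down by d5 = 1073/20 → (1073/20, -1073/20)
  seg 3: right by d7 = 107/5 → (1501/20, -1073/20)
  seg 4: left by d2 = 7/5 → (1473/20, -1073/20)
  seg 5: left by d5 = 1073/20 → (20, -1073/20)
  seg 6: left by d8 = 5 → (15, -1073/20)

d5 = 1073/20
d6 = -68/25
d7 = 107/5
d8 = 5
d9 = 36
endpoint = (15, -1073/20)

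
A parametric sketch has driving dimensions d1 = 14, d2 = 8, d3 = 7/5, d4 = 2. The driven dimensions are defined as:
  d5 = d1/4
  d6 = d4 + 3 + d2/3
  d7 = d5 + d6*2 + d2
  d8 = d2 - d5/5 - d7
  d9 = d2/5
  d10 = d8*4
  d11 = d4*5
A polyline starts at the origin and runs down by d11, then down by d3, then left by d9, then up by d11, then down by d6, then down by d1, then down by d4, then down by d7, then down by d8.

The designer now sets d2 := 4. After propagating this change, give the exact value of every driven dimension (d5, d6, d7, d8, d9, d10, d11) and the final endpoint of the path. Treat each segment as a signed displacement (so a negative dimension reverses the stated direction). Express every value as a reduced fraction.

d5 = 7/2
d6 = 19/3
d7 = 121/6
d8 = -253/15
d9 = 4/5
d10 = -1012/15
d11 = 10
endpoint = (-4/5, -811/30)

Apply edit: d2 := 4
  d5 = d1/4 = 7/2
  d6 = d4 + 3 + d2/3 = 19/3
  d7 = d5 + d6*2 + d2 = 121/6
  d8 = d2 - d5/5 - d7 = -253/15
  d9 = d2/5 = 4/5
  d10 = d8*4 = -1012/15
  d11 = d4*5 = 10
Walk from origin (0, 0):
  seg 1: down by d11 = 10 → (0, -10)
  seg 2: down by d3 = 7/5 → (0, -57/5)
  seg 3: left by d9 = 4/5 → (-4/5, -57/5)
  seg 4: up by d11 = 10 → (-4/5, -7/5)
  seg 5: down by d6 = 19/3 → (-4/5, -116/15)
  seg 6: down by d1 = 14 → (-4/5, -326/15)
  seg 7: down by d4 = 2 → (-4/5, -356/15)
  seg 8: down by d7 = 121/6 → (-4/5, -439/10)
  seg 9: down by d8 = -253/15 → (-4/5, -811/30)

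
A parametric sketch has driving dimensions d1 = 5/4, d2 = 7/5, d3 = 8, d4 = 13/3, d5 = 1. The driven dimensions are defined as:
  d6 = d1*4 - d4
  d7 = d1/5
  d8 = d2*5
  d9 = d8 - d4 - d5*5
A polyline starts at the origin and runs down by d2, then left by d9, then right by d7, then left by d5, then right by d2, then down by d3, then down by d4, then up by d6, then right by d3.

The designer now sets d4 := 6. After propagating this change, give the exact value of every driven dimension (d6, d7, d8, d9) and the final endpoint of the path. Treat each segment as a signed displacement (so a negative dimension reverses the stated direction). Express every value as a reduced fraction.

Apply edit: d4 := 6
  d6 = d1*4 - d4 = -1
  d7 = d1/5 = 1/4
  d8 = d2*5 = 7
  d9 = d8 - d4 - d5*5 = -4
Walk from origin (0, 0):
  seg 1: down by d2 = 7/5 → (0, -7/5)
  seg 2: left by d9 = -4 → (4, -7/5)
  seg 3: right by d7 = 1/4 → (17/4, -7/5)
  seg 4: left by d5 = 1 → (13/4, -7/5)
  seg 5: right by d2 = 7/5 → (93/20, -7/5)
  seg 6: down by d3 = 8 → (93/20, -47/5)
  seg 7: down by d4 = 6 → (93/20, -77/5)
  seg 8: up by d6 = -1 → (93/20, -82/5)
  seg 9: right by d3 = 8 → (253/20, -82/5)

d6 = -1
d7 = 1/4
d8 = 7
d9 = -4
endpoint = (253/20, -82/5)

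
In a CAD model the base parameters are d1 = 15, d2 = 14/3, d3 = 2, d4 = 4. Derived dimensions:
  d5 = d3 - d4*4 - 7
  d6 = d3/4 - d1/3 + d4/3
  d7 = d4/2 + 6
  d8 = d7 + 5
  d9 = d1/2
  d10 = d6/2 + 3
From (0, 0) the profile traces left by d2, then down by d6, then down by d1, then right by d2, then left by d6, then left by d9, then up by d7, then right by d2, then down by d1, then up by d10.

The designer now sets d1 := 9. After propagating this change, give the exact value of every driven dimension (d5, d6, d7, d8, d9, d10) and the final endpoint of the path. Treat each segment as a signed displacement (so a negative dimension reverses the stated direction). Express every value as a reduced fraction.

Apply edit: d1 := 9
  d5 = d3 - d4*4 - 7 = -21
  d6 = d3/4 - d1/3 + d4/3 = -7/6
  d7 = d4/2 + 6 = 8
  d8 = d7 + 5 = 13
  d9 = d1/2 = 9/2
  d10 = d6/2 + 3 = 29/12
Walk from origin (0, 0):
  seg 1: left by d2 = 14/3 → (-14/3, 0)
  seg 2: down by d6 = -7/6 → (-14/3, 7/6)
  seg 3: down by d1 = 9 → (-14/3, -47/6)
  seg 4: right by d2 = 14/3 → (0, -47/6)
  seg 5: left by d6 = -7/6 → (7/6, -47/6)
  seg 6: left by d9 = 9/2 → (-10/3, -47/6)
  seg 7: up by d7 = 8 → (-10/3, 1/6)
  seg 8: right by d2 = 14/3 → (4/3, 1/6)
  seg 9: down by d1 = 9 → (4/3, -53/6)
  seg 10: up by d10 = 29/12 → (4/3, -77/12)

d5 = -21
d6 = -7/6
d7 = 8
d8 = 13
d9 = 9/2
d10 = 29/12
endpoint = (4/3, -77/12)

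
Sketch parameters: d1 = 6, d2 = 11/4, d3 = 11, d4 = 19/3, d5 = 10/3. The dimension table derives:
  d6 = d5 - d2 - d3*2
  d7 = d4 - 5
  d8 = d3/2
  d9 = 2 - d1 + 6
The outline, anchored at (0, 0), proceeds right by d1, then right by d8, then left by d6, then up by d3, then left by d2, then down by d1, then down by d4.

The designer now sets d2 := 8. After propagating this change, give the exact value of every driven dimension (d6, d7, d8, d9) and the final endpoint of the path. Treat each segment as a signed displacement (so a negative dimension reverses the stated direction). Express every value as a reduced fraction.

d6 = -80/3
d7 = 4/3
d8 = 11/2
d9 = 2
endpoint = (181/6, -4/3)

Apply edit: d2 := 8
  d6 = d5 - d2 - d3*2 = -80/3
  d7 = d4 - 5 = 4/3
  d8 = d3/2 = 11/2
  d9 = 2 - d1 + 6 = 2
Walk from origin (0, 0):
  seg 1: right by d1 = 6 → (6, 0)
  seg 2: right by d8 = 11/2 → (23/2, 0)
  seg 3: left by d6 = -80/3 → (229/6, 0)
  seg 4: up by d3 = 11 → (229/6, 11)
  seg 5: left by d2 = 8 → (181/6, 11)
  seg 6: down by d1 = 6 → (181/6, 5)
  seg 7: down by d4 = 19/3 → (181/6, -4/3)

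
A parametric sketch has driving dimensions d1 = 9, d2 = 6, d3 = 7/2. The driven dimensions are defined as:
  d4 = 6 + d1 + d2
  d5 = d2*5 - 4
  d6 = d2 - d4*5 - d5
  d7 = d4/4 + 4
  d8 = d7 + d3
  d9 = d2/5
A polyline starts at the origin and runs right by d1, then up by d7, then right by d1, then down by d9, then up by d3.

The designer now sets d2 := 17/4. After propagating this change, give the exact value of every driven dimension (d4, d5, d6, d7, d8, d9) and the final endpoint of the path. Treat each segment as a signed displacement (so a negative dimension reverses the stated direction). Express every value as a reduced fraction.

Apply edit: d2 := 17/4
  d4 = 6 + d1 + d2 = 77/4
  d5 = d2*5 - 4 = 69/4
  d6 = d2 - d4*5 - d5 = -437/4
  d7 = d4/4 + 4 = 141/16
  d8 = d7 + d3 = 197/16
  d9 = d2/5 = 17/20
Walk from origin (0, 0):
  seg 1: right by d1 = 9 → (9, 0)
  seg 2: up by d7 = 141/16 → (9, 141/16)
  seg 3: right by d1 = 9 → (18, 141/16)
  seg 4: down by d9 = 17/20 → (18, 637/80)
  seg 5: up by d3 = 7/2 → (18, 917/80)

d4 = 77/4
d5 = 69/4
d6 = -437/4
d7 = 141/16
d8 = 197/16
d9 = 17/20
endpoint = (18, 917/80)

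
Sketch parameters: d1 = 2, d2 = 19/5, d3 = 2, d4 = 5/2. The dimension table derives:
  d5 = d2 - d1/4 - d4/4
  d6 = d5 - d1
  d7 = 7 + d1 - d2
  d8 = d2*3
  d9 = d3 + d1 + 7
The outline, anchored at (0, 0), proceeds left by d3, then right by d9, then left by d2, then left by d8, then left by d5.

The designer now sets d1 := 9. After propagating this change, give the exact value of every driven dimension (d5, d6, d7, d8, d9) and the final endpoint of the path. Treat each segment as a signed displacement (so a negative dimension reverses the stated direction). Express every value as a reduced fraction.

Apply edit: d1 := 9
  d5 = d2 - d1/4 - d4/4 = 37/40
  d6 = d5 - d1 = -323/40
  d7 = 7 + d1 - d2 = 61/5
  d8 = d2*3 = 57/5
  d9 = d3 + d1 + 7 = 18
Walk from origin (0, 0):
  seg 1: left by d3 = 2 → (-2, 0)
  seg 2: right by d9 = 18 → (16, 0)
  seg 3: left by d2 = 19/5 → (61/5, 0)
  seg 4: left by d8 = 57/5 → (4/5, 0)
  seg 5: left by d5 = 37/40 → (-1/8, 0)

d5 = 37/40
d6 = -323/40
d7 = 61/5
d8 = 57/5
d9 = 18
endpoint = (-1/8, 0)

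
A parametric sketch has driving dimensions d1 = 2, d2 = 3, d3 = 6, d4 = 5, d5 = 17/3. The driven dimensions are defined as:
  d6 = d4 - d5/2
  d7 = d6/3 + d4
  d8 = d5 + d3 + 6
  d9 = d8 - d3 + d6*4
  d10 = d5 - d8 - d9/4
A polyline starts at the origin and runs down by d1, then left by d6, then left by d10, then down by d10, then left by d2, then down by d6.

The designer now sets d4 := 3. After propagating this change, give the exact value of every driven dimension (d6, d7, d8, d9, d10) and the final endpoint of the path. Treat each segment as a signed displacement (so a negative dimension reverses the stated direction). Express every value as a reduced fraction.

d6 = 1/6
d7 = 55/18
d8 = 53/3
d9 = 37/3
d10 = -181/12
endpoint = (143/12, 155/12)

Apply edit: d4 := 3
  d6 = d4 - d5/2 = 1/6
  d7 = d6/3 + d4 = 55/18
  d8 = d5 + d3 + 6 = 53/3
  d9 = d8 - d3 + d6*4 = 37/3
  d10 = d5 - d8 - d9/4 = -181/12
Walk from origin (0, 0):
  seg 1: down by d1 = 2 → (0, -2)
  seg 2: left by d6 = 1/6 → (-1/6, -2)
  seg 3: left by d10 = -181/12 → (179/12, -2)
  seg 4: down by d10 = -181/12 → (179/12, 157/12)
  seg 5: left by d2 = 3 → (143/12, 157/12)
  seg 6: down by d6 = 1/6 → (143/12, 155/12)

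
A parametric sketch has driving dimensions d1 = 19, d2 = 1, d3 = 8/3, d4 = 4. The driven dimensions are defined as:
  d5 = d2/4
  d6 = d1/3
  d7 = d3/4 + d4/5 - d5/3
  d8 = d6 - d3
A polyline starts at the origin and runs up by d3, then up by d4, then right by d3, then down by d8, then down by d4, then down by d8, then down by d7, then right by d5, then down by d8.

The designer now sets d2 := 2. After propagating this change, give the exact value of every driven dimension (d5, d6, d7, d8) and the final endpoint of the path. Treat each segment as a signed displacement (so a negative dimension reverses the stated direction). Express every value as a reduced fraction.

d5 = 1/2
d6 = 19/3
d7 = 13/10
d8 = 11/3
endpoint = (19/6, -289/30)

Apply edit: d2 := 2
  d5 = d2/4 = 1/2
  d6 = d1/3 = 19/3
  d7 = d3/4 + d4/5 - d5/3 = 13/10
  d8 = d6 - d3 = 11/3
Walk from origin (0, 0):
  seg 1: up by d3 = 8/3 → (0, 8/3)
  seg 2: up by d4 = 4 → (0, 20/3)
  seg 3: right by d3 = 8/3 → (8/3, 20/3)
  seg 4: down by d8 = 11/3 → (8/3, 3)
  seg 5: down by d4 = 4 → (8/3, -1)
  seg 6: down by d8 = 11/3 → (8/3, -14/3)
  seg 7: down by d7 = 13/10 → (8/3, -179/30)
  seg 8: right by d5 = 1/2 → (19/6, -179/30)
  seg 9: down by d8 = 11/3 → (19/6, -289/30)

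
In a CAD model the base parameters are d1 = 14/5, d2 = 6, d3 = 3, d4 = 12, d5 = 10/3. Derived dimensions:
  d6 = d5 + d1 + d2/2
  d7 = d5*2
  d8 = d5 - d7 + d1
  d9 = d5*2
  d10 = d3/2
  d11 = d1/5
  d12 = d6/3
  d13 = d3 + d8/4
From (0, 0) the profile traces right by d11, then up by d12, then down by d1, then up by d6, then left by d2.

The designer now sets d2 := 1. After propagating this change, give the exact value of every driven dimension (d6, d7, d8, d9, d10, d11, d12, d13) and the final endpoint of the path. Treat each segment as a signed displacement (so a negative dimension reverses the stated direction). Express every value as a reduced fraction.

d6 = 199/30
d7 = 20/3
d8 = -8/15
d9 = 20/3
d10 = 3/2
d11 = 14/25
d12 = 199/90
d13 = 43/15
endpoint = (-11/25, 272/45)

Apply edit: d2 := 1
  d6 = d5 + d1 + d2/2 = 199/30
  d7 = d5*2 = 20/3
  d8 = d5 - d7 + d1 = -8/15
  d9 = d5*2 = 20/3
  d10 = d3/2 = 3/2
  d11 = d1/5 = 14/25
  d12 = d6/3 = 199/90
  d13 = d3 + d8/4 = 43/15
Walk from origin (0, 0):
  seg 1: right by d11 = 14/25 → (14/25, 0)
  seg 2: up by d12 = 199/90 → (14/25, 199/90)
  seg 3: down by d1 = 14/5 → (14/25, -53/90)
  seg 4: up by d6 = 199/30 → (14/25, 272/45)
  seg 5: left by d2 = 1 → (-11/25, 272/45)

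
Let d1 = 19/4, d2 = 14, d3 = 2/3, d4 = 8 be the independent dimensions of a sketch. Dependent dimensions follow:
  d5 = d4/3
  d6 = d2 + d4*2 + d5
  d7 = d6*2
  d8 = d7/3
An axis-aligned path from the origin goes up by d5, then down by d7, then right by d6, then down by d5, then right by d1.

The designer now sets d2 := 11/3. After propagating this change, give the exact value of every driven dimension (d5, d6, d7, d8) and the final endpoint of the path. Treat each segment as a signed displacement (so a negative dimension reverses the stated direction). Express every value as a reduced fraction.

d5 = 8/3
d6 = 67/3
d7 = 134/3
d8 = 134/9
endpoint = (325/12, -134/3)

Apply edit: d2 := 11/3
  d5 = d4/3 = 8/3
  d6 = d2 + d4*2 + d5 = 67/3
  d7 = d6*2 = 134/3
  d8 = d7/3 = 134/9
Walk from origin (0, 0):
  seg 1: up by d5 = 8/3 → (0, 8/3)
  seg 2: down by d7 = 134/3 → (0, -42)
  seg 3: right by d6 = 67/3 → (67/3, -42)
  seg 4: down by d5 = 8/3 → (67/3, -134/3)
  seg 5: right by d1 = 19/4 → (325/12, -134/3)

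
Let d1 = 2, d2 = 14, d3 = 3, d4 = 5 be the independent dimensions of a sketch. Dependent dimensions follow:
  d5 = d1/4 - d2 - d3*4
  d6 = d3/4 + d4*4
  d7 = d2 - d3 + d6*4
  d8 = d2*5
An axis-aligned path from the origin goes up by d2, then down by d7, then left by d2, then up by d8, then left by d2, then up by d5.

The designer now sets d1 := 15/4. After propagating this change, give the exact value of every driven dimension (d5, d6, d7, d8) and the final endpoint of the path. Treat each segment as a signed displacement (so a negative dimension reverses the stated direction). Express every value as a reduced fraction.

Apply edit: d1 := 15/4
  d5 = d1/4 - d2 - d3*4 = -401/16
  d6 = d3/4 + d4*4 = 83/4
  d7 = d2 - d3 + d6*4 = 94
  d8 = d2*5 = 70
Walk from origin (0, 0):
  seg 1: up by d2 = 14 → (0, 14)
  seg 2: down by d7 = 94 → (0, -80)
  seg 3: left by d2 = 14 → (-14, -80)
  seg 4: up by d8 = 70 → (-14, -10)
  seg 5: left by d2 = 14 → (-28, -10)
  seg 6: up by d5 = -401/16 → (-28, -561/16)

d5 = -401/16
d6 = 83/4
d7 = 94
d8 = 70
endpoint = (-28, -561/16)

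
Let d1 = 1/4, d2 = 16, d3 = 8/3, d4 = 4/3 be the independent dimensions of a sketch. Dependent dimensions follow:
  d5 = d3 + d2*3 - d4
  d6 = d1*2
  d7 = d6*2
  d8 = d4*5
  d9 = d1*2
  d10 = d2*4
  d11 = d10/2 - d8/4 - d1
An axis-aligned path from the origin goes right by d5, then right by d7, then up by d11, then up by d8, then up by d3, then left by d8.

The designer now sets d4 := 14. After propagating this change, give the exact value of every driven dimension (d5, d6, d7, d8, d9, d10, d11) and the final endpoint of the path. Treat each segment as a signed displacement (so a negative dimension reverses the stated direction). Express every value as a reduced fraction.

d5 = 110/3
d6 = 1/2
d7 = 1
d8 = 70
d9 = 1/2
d10 = 64
d11 = 57/4
endpoint = (-97/3, 1043/12)

Apply edit: d4 := 14
  d5 = d3 + d2*3 - d4 = 110/3
  d6 = d1*2 = 1/2
  d7 = d6*2 = 1
  d8 = d4*5 = 70
  d9 = d1*2 = 1/2
  d10 = d2*4 = 64
  d11 = d10/2 - d8/4 - d1 = 57/4
Walk from origin (0, 0):
  seg 1: right by d5 = 110/3 → (110/3, 0)
  seg 2: right by d7 = 1 → (113/3, 0)
  seg 3: up by d11 = 57/4 → (113/3, 57/4)
  seg 4: up by d8 = 70 → (113/3, 337/4)
  seg 5: up by d3 = 8/3 → (113/3, 1043/12)
  seg 6: left by d8 = 70 → (-97/3, 1043/12)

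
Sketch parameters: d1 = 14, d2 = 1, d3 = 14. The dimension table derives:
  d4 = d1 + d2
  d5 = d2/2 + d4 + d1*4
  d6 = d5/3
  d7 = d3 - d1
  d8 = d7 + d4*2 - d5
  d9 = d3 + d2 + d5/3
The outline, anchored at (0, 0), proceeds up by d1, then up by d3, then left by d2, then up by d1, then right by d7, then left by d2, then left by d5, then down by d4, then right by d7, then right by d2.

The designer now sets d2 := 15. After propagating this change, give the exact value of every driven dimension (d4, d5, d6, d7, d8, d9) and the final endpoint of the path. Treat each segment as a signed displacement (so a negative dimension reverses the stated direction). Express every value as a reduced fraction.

d4 = 29
d5 = 185/2
d6 = 185/6
d7 = 0
d8 = -69/2
d9 = 359/6
endpoint = (-215/2, 13)

Apply edit: d2 := 15
  d4 = d1 + d2 = 29
  d5 = d2/2 + d4 + d1*4 = 185/2
  d6 = d5/3 = 185/6
  d7 = d3 - d1 = 0
  d8 = d7 + d4*2 - d5 = -69/2
  d9 = d3 + d2 + d5/3 = 359/6
Walk from origin (0, 0):
  seg 1: up by d1 = 14 → (0, 14)
  seg 2: up by d3 = 14 → (0, 28)
  seg 3: left by d2 = 15 → (-15, 28)
  seg 4: up by d1 = 14 → (-15, 42)
  seg 5: right by d7 = 0 → (-15, 42)
  seg 6: left by d2 = 15 → (-30, 42)
  seg 7: left by d5 = 185/2 → (-245/2, 42)
  seg 8: down by d4 = 29 → (-245/2, 13)
  seg 9: right by d7 = 0 → (-245/2, 13)
  seg 10: right by d2 = 15 → (-215/2, 13)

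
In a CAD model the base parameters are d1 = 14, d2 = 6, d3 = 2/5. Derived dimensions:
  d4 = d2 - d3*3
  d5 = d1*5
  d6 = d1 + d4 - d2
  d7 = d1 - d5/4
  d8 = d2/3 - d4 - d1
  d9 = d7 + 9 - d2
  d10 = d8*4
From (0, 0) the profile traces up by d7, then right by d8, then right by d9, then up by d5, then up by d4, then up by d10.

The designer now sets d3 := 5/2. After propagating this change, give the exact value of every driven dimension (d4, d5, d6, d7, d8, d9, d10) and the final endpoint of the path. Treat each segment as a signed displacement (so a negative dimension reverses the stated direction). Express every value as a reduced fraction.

Apply edit: d3 := 5/2
  d4 = d2 - d3*3 = -3/2
  d5 = d1*5 = 70
  d6 = d1 + d4 - d2 = 13/2
  d7 = d1 - d5/4 = -7/2
  d8 = d2/3 - d4 - d1 = -21/2
  d9 = d7 + 9 - d2 = -1/2
  d10 = d8*4 = -42
Walk from origin (0, 0):
  seg 1: up by d7 = -7/2 → (0, -7/2)
  seg 2: right by d8 = -21/2 → (-21/2, -7/2)
  seg 3: right by d9 = -1/2 → (-11, -7/2)
  seg 4: up by d5 = 70 → (-11, 133/2)
  seg 5: up by d4 = -3/2 → (-11, 65)
  seg 6: up by d10 = -42 → (-11, 23)

d4 = -3/2
d5 = 70
d6 = 13/2
d7 = -7/2
d8 = -21/2
d9 = -1/2
d10 = -42
endpoint = (-11, 23)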